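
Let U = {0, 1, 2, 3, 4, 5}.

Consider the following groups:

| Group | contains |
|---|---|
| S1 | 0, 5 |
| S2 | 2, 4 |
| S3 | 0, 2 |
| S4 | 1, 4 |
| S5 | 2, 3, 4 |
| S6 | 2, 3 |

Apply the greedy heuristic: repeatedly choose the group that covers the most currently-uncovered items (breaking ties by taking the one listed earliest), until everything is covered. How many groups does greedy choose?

Greedy: pick S5 (covers 3 new) → pick S1 (covers 2 new) → pick S4 (covers 1 new). Total picks: 3.

3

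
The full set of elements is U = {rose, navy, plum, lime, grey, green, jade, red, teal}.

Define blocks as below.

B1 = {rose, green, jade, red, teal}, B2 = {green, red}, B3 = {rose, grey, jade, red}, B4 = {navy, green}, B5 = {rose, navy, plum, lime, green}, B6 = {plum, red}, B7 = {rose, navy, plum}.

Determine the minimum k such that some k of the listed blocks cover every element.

3

B1, B3, and B5 cover everything between them: the union {rose, navy, plum, lime, grey, green, jade, red, teal} is all of U.
Only B5 contains lime, so B5 is forced; the remaining 4 elements need at least 2 more blocks (each remaining block adds at most 3) — so at least 3 blocks are needed, and 3 is optimal.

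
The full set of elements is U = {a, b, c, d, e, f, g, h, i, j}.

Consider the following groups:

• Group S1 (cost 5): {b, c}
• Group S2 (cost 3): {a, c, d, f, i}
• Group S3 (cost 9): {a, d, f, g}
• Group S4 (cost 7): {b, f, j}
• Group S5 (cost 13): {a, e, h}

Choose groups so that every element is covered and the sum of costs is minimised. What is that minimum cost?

S2, S3, S4, S5 together cover every element (S2 ∪ S3 ∪ S4 ∪ S5 = {a, b, c, d, e, f, g, h, i, j}); total cost 3 + 9 + 7 + 13 = 32.
No covering selection has total cost below 32.

32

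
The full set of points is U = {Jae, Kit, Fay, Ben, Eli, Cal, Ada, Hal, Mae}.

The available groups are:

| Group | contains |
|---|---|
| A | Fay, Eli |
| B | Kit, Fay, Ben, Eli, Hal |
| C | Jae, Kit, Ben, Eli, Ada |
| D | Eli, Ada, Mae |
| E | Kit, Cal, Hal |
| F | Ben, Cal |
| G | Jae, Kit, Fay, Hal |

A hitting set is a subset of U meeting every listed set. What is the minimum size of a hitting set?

3

Take H = {Kit, Eli, Cal}. Each listed group contains at least one of these, so H is a hitting set of size 3.
The groups D, F, G are pairwise disjoint, so any hitting set needs a separate point for each — at least 3. Hence 3 is optimal.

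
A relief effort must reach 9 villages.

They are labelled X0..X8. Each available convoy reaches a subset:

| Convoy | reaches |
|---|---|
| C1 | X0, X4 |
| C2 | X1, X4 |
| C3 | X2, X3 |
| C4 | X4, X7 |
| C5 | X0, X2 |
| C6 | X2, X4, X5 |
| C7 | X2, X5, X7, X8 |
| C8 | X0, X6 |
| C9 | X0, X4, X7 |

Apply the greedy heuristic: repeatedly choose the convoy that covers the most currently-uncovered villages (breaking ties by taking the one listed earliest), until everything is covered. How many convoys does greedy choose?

Greedy: pick C7 (covers 4 new) → pick C1 (covers 2 new) → pick C2 (covers 1 new) → pick C3 (covers 1 new) → pick C8 (covers 1 new). Total picks: 5.
(The true minimum cover uses only 4 convoys, so greedy is not optimal here.)

5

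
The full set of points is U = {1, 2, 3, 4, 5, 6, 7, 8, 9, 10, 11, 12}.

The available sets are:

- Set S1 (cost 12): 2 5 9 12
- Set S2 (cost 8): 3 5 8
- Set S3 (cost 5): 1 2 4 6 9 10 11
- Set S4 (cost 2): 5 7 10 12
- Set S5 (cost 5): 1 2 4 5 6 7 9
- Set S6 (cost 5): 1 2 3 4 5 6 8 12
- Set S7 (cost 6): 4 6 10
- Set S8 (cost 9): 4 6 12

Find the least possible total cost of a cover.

12

S3, S4, S6 together cover every point (S3 ∪ S4 ∪ S6 = {1, 2, 3, 4, 5, 6, 7, 8, 9, 10, 11, 12}); total cost 5 + 2 + 5 = 12.
No covering selection has total cost below 12.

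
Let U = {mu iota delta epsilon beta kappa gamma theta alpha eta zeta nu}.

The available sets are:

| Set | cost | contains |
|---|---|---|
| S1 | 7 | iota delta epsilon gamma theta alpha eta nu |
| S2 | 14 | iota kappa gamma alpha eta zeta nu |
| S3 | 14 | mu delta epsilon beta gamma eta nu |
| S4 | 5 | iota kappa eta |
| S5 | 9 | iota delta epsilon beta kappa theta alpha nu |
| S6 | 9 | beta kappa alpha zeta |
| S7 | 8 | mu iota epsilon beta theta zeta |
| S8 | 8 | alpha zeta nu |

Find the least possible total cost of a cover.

S1, S4, S7 together cover every point (S1 ∪ S4 ∪ S7 = {mu, iota, delta, epsilon, beta, kappa, gamma, theta, alpha, eta, zeta, nu}); total cost 7 + 5 + 8 = 20.
No covering selection has total cost below 20.

20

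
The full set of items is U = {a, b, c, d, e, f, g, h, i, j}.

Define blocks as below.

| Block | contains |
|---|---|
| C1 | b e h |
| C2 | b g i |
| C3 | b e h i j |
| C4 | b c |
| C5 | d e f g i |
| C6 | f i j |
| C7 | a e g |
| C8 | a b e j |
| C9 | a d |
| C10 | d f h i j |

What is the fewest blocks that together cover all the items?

C4 and C7 and C10 together: C4 ∪ C7 ∪ C10 = {a, b, c, d, e, f, g, h, i, j} — every item is covered.
Only C4 contains c, so C4 is forced; the remaining 8 items need at least 2 more blocks (each remaining block adds at most 5) — so at least 3 blocks are needed, and 3 is optimal.

3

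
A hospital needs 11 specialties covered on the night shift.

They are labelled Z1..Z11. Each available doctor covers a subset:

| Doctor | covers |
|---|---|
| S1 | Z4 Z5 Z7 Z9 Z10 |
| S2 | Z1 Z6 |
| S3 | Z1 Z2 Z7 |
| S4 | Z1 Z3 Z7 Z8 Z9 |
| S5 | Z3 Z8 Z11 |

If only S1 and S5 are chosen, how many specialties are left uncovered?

3

Union of S1, S5 = {Z3, Z4, Z5, Z7, Z8, Z9, Z10, Z11}.
Not covered: Z1, Z2, Z6 — 3 specialties.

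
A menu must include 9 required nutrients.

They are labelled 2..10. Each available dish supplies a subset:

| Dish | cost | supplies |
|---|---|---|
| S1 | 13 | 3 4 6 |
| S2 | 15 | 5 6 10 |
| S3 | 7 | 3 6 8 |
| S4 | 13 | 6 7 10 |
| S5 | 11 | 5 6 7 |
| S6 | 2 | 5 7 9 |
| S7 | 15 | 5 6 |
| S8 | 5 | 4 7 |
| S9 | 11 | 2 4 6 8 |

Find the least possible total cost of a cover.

S3, S4, S6, S9 together cover every nutrient (S3 ∪ S4 ∪ S6 ∪ S9 = {2, 3, 4, 5, 6, 7, 8, 9, 10}); total cost 7 + 13 + 2 + 11 = 33.
The greedy pick S6, S3, S8, S9, S4 costs 38; no covering selection beats 33.

33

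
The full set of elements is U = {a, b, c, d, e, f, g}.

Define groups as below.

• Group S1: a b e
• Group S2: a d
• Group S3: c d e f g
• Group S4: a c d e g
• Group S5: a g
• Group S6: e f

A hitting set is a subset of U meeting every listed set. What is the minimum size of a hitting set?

H = {a, e} meets every group (each contains at least one member of H), and |H| = 2.
The groups S2, S6 are pairwise disjoint, so any hitting set needs a separate element for each — at least 2. Hence 2 is optimal.

2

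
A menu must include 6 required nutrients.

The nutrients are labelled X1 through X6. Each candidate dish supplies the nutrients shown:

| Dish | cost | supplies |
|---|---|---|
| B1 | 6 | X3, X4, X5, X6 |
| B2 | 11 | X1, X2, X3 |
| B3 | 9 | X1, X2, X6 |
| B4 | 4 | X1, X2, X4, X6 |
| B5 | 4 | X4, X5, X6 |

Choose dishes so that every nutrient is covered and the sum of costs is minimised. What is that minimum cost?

B1, B4 together cover every nutrient (B1 ∪ B4 = {X1, X2, X3, X4, X5, X6}); total cost 6 + 4 = 10.
No covering selection has total cost below 10.

10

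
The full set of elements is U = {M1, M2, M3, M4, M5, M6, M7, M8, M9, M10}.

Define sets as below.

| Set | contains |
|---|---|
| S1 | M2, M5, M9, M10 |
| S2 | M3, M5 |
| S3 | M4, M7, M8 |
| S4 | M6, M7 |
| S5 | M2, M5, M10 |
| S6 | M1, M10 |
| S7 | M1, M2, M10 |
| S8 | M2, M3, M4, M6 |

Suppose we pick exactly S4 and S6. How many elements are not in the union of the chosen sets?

6

Union of S4, S6 = {M1, M6, M7, M10}.
Not covered: M2, M3, M4, M5, M8, M9 — 6 elements.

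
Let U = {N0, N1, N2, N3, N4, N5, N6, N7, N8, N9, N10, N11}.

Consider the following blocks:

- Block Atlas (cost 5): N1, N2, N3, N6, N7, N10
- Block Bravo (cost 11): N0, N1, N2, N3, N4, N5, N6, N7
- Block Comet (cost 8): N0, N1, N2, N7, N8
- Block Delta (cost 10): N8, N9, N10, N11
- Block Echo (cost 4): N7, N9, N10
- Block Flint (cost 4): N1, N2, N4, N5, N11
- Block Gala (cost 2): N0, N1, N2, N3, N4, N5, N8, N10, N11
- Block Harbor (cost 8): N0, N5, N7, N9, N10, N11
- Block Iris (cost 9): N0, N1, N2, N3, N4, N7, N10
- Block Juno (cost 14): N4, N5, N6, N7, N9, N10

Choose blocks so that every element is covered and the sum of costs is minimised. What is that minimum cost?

11

Atlas, Echo, Gala together cover every element (Atlas ∪ Echo ∪ Gala = {N0, N1, N2, N3, N4, N5, N6, N7, N8, N9, N10, N11}); total cost 5 + 4 + 2 = 11.
No covering selection has total cost below 11.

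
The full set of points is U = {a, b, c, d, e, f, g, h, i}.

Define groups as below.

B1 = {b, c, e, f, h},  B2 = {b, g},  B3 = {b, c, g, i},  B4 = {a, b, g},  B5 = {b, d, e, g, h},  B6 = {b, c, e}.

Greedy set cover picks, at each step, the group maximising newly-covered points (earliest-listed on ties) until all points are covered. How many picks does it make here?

Greedy: pick B1 (covers 5 new) → pick B3 (covers 2 new) → pick B4 (covers 1 new) → pick B5 (covers 1 new). Total picks: 4.

4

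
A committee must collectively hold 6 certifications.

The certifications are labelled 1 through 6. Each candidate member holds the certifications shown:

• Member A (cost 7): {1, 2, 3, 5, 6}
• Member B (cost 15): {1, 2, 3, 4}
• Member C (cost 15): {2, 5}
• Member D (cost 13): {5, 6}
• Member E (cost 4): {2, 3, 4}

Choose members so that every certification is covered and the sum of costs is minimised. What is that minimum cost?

A, E together cover every certification (A ∪ E = {1, 2, 3, 4, 5, 6}); total cost 7 + 4 = 11.
No covering selection has total cost below 11.

11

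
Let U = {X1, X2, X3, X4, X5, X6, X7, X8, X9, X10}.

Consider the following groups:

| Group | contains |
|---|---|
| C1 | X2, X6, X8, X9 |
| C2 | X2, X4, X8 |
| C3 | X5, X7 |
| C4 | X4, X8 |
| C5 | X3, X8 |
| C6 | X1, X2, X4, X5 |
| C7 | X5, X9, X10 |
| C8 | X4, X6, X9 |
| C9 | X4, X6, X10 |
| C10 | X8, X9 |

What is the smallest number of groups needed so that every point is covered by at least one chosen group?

5

Take {C3, C5, C6, C7, C9}. Their union is {X1, X2, X3, X4, X5, X6, X7, X8, X9, X10}, which is all 10 points.
No 4 of the 10 groups cover everything (all 210 combinations miss at least one point), so 5 is optimal.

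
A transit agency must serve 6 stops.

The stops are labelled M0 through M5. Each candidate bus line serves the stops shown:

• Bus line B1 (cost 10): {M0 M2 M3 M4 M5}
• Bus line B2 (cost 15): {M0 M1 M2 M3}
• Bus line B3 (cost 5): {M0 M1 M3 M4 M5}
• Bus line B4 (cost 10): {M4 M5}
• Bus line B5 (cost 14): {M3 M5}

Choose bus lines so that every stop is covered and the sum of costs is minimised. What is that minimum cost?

15

B1, B3 together cover every stop (B1 ∪ B3 = {M0, M1, M2, M3, M4, M5}); total cost 10 + 5 = 15.
No covering selection has total cost below 15.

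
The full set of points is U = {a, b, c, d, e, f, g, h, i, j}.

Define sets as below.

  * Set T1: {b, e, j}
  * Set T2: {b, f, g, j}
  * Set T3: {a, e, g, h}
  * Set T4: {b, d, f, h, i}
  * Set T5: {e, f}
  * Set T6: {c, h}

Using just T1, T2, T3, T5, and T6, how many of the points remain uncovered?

2

Union of T1, T2, T3, T5, T6 = {a, b, c, e, f, g, h, j}.
Not covered: d, i — 2 points.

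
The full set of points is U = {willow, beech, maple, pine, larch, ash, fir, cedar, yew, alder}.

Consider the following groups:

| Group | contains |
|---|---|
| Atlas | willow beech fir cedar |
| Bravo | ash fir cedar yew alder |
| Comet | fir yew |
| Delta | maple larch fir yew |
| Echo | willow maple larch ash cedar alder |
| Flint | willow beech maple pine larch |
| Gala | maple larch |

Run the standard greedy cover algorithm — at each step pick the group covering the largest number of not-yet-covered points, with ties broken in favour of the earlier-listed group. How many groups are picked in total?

4

Greedy: pick Echo (covers 6 new) → pick Atlas (covers 2 new) → pick Bravo (covers 1 new) → pick Flint (covers 1 new). Total picks: 4.
(The true minimum cover uses only 2 groups, so greedy is not optimal here.)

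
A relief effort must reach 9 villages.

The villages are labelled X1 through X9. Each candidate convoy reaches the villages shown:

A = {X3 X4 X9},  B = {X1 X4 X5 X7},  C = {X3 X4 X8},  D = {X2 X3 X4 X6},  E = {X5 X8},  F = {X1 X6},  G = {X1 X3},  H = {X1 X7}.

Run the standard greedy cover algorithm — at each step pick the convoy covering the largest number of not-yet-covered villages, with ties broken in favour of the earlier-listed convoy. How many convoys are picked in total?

Greedy: pick B (covers 4 new) → pick D (covers 3 new) → pick A (covers 1 new) → pick C (covers 1 new). Total picks: 4.

4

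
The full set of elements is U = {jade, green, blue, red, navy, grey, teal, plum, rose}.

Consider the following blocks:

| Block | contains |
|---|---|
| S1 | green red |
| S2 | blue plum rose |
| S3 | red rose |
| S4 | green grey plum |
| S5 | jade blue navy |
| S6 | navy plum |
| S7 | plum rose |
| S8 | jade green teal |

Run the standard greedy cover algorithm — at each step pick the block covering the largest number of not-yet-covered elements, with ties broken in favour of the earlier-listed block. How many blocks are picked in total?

Greedy: pick S2 (covers 3 new) → pick S8 (covers 3 new) → pick S1 (covers 1 new) → pick S4 (covers 1 new) → pick S5 (covers 1 new). Total picks: 5.
(The true minimum cover uses only 4 blocks, so greedy is not optimal here.)

5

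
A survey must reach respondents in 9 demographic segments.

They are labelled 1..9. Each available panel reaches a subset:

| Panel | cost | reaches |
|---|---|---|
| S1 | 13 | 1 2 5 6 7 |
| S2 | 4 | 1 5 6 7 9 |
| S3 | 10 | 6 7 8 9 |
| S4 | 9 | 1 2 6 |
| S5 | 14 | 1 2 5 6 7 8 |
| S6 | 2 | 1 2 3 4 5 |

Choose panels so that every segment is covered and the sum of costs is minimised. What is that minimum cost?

S3, S6 together cover every segment (S3 ∪ S6 = {1, 2, 3, 4, 5, 6, 7, 8, 9}); total cost 10 + 2 = 12.
The greedy pick S6, S2, S3 costs 16; no covering selection beats 12.

12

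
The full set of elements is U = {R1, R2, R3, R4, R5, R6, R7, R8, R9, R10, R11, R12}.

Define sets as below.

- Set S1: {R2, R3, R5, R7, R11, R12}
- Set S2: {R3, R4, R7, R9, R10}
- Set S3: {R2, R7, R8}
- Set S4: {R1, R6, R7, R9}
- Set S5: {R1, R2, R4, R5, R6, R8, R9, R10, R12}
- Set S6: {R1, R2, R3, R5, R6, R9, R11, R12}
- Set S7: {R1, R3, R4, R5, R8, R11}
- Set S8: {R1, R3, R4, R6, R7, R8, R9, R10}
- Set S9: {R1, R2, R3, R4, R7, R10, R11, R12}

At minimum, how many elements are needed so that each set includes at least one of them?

2

H = {R5, R7} meets every set (each contains at least one member of H), and |H| = 2.
No single element lies in every set, so at least 2 are needed and 2 is optimal.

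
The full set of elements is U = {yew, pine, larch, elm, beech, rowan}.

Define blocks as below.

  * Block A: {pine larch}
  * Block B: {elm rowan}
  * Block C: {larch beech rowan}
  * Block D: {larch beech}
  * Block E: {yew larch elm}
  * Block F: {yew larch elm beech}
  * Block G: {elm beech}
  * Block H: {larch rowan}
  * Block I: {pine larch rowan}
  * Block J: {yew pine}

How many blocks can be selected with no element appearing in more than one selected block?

3

B, D, J are pairwise disjoint (B={elm,rowan}; D={larch,beech}; J={yew,pine}).
Every remaining block overlaps one of these, and no 4 of the listed blocks are pairwise disjoint, so 3 is the maximum.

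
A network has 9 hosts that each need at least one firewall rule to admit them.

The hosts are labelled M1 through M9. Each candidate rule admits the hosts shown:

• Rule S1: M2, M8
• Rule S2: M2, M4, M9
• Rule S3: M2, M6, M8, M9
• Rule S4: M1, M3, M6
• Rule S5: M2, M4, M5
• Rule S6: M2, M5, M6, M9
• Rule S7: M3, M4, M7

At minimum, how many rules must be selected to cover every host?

4

Take {S3, S4, S5, S7}. Their union is {M1, M2, M3, M4, M5, M6, M7, M8, M9}, which is all 9 hosts.
No 3 of the 7 rules cover everything (all 35 combinations miss at least one host), so 4 is optimal.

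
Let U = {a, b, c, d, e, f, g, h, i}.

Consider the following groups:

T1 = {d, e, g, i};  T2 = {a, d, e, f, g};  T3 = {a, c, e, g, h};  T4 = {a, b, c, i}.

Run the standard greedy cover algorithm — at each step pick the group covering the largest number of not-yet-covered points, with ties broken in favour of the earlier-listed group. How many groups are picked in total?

Greedy: pick T2 (covers 5 new) → pick T4 (covers 3 new) → pick T3 (covers 1 new). Total picks: 3.

3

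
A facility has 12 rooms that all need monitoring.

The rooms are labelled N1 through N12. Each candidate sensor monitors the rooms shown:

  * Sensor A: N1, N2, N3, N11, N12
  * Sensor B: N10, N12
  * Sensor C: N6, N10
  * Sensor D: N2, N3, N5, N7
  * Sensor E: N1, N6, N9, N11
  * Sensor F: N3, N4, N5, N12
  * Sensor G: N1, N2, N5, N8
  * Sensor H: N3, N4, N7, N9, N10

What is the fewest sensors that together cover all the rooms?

4

Take {A, E, G, H}. Their union is {N1, N2, N3, N4, N5, N6, N7, N8, N9, N10, N11, N12}, which is all 12 rooms.
No 3 of the 8 sensors cover everything (all 56 combinations miss at least one room), so 4 is optimal.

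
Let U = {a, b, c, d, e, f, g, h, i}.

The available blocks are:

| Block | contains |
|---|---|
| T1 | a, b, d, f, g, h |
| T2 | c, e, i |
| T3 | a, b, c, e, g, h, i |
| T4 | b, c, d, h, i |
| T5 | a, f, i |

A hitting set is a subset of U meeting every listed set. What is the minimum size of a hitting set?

Take T = {h, i}. Each listed block contains at least one of these, so T is a hitting set of size 2.
The blocks T1, T2 are pairwise disjoint, so any hitting set needs a separate point for each — at least 2. Hence 2 is optimal.

2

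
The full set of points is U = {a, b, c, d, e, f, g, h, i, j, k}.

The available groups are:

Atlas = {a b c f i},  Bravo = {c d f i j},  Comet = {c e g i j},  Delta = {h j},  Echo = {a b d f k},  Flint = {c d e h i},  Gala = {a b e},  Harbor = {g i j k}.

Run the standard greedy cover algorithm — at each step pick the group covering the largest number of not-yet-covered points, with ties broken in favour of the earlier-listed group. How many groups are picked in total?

4

Greedy: pick Atlas (covers 5 new) → pick Comet (covers 3 new) → pick Echo (covers 2 new) → pick Delta (covers 1 new). Total picks: 4.
(The true minimum cover uses only 3 groups, so greedy is not optimal here.)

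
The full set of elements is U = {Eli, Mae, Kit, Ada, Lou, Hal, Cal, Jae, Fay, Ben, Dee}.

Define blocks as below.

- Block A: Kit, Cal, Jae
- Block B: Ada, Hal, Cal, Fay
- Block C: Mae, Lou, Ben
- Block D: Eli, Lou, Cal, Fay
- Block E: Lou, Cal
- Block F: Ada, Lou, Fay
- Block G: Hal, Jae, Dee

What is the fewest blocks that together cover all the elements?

5

A and B and C and D and G together: A ∪ B ∪ C ∪ D ∪ G = {Eli, Mae, Kit, Ada, Lou, Hal, Cal, Jae, Fay, Ben, Dee} — every element is covered.
No 4 of the 7 blocks cover everything (all 35 combinations miss at least one element), so 5 is optimal.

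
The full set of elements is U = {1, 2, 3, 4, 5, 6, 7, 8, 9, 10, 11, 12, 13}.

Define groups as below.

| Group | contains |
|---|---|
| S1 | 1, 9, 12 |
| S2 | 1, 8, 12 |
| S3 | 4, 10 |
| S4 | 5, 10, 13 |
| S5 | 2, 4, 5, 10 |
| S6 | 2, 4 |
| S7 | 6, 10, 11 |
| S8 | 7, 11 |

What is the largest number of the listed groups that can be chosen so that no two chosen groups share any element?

S2, S4, S6, S8 are pairwise disjoint (S2={1,8,12}; S4={5,10,13}; S6={2,4}; S8={7,11}).
Every remaining group overlaps one of these, and no 5 of the listed groups are pairwise disjoint, so 4 is the maximum.

4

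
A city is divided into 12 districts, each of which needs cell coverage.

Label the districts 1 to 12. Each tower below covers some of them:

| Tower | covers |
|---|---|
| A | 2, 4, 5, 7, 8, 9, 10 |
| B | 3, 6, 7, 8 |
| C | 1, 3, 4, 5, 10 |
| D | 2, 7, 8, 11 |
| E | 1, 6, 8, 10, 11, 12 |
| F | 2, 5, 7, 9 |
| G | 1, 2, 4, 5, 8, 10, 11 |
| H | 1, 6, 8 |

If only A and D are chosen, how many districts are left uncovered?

Union of A, D = {2, 4, 5, 7, 8, 9, 10, 11}.
Not covered: 1, 3, 6, 12 — 4 districts.

4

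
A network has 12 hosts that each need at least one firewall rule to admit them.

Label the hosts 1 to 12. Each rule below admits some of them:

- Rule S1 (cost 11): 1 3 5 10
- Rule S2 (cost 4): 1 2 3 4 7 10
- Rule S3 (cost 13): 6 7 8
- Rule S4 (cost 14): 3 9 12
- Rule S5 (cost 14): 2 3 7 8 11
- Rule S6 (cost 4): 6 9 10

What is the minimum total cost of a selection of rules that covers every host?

47

S1, S2, S4, S5, S6 together cover every host (S1 ∪ S2 ∪ S4 ∪ S5 ∪ S6 = {1, 2, 3, 4, 5, 6, 7, 8, 9, 10, 11, 12}); total cost 11 + 4 + 14 + 14 + 4 = 47.
No covering selection has total cost below 47.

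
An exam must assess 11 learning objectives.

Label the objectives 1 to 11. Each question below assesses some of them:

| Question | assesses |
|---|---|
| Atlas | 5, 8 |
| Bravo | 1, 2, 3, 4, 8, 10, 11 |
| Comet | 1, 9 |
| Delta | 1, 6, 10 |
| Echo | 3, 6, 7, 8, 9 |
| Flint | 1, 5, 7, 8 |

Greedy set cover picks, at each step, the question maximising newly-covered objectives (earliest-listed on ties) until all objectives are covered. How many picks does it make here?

3

Greedy: pick Bravo (covers 7 new) → pick Echo (covers 3 new) → pick Atlas (covers 1 new). Total picks: 3.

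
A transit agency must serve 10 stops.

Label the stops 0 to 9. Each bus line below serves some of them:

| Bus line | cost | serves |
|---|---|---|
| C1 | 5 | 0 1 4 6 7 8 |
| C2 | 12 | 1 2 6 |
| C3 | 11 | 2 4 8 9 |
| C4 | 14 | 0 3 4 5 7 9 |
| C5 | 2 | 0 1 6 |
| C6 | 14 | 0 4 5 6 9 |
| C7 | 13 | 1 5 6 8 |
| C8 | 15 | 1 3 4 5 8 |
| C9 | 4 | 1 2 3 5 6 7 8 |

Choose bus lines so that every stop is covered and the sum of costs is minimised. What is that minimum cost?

C3, C5, C9 together cover every stop (C3 ∪ C5 ∪ C9 = {0, 1, 2, 3, 4, 5, 6, 7, 8, 9}); total cost 11 + 2 + 4 = 17.
The greedy pick C9, C5, C1, C3 costs 22; no covering selection beats 17.

17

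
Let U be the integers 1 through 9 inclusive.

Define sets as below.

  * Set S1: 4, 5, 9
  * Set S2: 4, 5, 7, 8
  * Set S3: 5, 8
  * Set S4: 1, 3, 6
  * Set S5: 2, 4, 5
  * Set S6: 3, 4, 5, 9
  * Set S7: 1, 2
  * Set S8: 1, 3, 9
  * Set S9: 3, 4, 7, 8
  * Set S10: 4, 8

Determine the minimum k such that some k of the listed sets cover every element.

Take {S1, S4, S5, S9}. Their union is {1, 2, 3, 4, 5, 6, 7, 8, 9}, which is all 9 elements.
No 3 of the 10 sets cover everything (all 120 combinations miss at least one element), so 4 is optimal.

4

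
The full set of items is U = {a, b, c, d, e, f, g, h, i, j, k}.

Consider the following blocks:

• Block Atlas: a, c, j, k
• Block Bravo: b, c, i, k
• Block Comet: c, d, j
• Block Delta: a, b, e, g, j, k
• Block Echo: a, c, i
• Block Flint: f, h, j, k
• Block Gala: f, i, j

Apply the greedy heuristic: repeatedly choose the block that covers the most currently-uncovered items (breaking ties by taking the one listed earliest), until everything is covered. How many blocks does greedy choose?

4

Greedy: pick Delta (covers 6 new) → pick Bravo (covers 2 new) → pick Flint (covers 2 new) → pick Comet (covers 1 new). Total picks: 4.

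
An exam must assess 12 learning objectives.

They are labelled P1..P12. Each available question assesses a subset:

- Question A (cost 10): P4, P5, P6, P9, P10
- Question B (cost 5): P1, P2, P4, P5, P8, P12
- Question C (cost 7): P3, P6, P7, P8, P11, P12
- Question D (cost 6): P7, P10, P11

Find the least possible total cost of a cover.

A, B, C together cover every objective (A ∪ B ∪ C = {P1, P2, P3, P4, P5, P6, P7, P8, P9, P10, P11, P12}); total cost 10 + 5 + 7 = 22.
No covering selection has total cost below 22.

22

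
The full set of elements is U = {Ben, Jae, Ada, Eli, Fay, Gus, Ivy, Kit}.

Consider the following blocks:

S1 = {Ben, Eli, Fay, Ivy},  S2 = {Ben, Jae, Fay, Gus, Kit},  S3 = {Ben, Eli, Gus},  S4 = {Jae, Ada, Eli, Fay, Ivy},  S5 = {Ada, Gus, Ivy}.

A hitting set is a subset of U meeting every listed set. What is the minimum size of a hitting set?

The 2 elements {Ben, Ivy} hit every block.
No single element lies in every block, so at least 2 are needed and 2 is optimal.

2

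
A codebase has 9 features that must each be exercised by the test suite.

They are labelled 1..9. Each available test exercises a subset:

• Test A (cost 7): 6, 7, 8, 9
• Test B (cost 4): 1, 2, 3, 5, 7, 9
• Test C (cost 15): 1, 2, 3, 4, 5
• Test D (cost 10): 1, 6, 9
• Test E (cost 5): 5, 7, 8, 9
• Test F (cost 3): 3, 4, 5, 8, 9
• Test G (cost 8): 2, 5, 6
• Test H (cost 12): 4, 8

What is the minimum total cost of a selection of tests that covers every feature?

14

A, B, F together cover every feature (A ∪ B ∪ F = {1, 2, 3, 4, 5, 6, 7, 8, 9}); total cost 7 + 4 + 3 = 14.
No covering selection has total cost below 14.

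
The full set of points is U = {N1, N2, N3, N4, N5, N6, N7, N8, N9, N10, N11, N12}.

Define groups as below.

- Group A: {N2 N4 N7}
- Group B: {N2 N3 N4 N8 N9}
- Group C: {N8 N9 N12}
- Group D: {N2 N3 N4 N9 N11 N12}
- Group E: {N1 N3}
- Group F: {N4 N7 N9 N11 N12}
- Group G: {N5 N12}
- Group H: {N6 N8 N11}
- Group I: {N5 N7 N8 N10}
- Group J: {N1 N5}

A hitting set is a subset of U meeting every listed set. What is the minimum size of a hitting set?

The 4 points {N1, N2, N8, N12} hit every group.
The groups A, E, G, H are pairwise disjoint, so any hitting set needs a separate point for each — at least 4. Hence 4 is optimal.

4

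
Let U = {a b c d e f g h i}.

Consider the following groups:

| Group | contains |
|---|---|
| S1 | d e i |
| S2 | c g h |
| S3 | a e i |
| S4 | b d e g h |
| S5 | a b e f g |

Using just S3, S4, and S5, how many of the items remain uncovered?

1

Union of S3, S4, S5 = {a, b, d, e, f, g, h, i}.
Not covered: c — 1 item.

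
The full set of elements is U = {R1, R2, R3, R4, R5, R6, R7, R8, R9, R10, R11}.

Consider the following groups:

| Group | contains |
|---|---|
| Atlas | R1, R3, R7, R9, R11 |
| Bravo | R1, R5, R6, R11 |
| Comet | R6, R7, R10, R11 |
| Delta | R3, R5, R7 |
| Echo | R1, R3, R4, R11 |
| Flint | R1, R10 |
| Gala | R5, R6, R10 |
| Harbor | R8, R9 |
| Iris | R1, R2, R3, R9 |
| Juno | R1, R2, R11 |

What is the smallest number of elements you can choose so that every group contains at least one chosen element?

The 4 elements {R1, R3, R8, R10} hit every group.
No choice of 3 elements meets every group, so 4 is the minimum.

4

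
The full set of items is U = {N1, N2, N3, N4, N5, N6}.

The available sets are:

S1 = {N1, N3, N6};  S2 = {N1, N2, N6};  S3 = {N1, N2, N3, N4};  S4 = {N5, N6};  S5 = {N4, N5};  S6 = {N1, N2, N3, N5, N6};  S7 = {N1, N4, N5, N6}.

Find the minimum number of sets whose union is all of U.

2

S3 and S7 cover everything between them: the union {N1, N2, N3, N4, N5, N6} is all of U.
No single set has all 6 items (the largest, S6, has 5), so 2 is optimal.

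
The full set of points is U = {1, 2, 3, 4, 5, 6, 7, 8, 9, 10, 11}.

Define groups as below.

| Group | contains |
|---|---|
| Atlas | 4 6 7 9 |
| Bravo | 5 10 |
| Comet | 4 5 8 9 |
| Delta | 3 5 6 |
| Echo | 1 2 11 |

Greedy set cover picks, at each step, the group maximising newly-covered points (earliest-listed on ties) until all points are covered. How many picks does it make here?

5

Greedy: pick Atlas (covers 4 new) → pick Echo (covers 3 new) → pick Bravo (covers 2 new) → pick Comet (covers 1 new) → pick Delta (covers 1 new). Total picks: 5.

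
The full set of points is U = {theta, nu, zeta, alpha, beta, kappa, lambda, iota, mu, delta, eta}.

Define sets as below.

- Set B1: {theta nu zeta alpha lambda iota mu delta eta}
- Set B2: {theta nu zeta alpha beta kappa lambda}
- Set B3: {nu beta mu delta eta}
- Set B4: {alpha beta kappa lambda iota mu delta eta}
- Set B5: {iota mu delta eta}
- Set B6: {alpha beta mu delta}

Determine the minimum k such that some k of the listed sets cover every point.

B1 and B2 cover everything between them: the union {theta, nu, zeta, alpha, beta, kappa, lambda, iota, mu, delta, eta} is all of U.
No single set has all 11 points (the largest, B1, has 9), so 2 is optimal.

2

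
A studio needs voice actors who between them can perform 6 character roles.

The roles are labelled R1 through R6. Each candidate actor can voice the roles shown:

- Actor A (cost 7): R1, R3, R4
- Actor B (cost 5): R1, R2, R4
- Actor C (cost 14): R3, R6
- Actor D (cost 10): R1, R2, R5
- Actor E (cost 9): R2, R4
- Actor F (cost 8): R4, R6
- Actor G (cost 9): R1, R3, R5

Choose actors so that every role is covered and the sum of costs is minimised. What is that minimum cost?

B, F, G together cover every role (B ∪ F ∪ G = {R1, R2, R3, R4, R5, R6}); total cost 5 + 8 + 9 = 22.
No covering selection has total cost below 22.

22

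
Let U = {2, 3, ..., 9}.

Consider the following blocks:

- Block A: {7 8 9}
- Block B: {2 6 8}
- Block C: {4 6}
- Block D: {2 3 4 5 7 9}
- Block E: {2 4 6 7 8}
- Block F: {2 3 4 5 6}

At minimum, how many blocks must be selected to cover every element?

2

Take {A, F}. Their union is {2, 3, 4, 5, 6, 7, 8, 9}, which is all 8 elements.
No single block has all 8 elements (the largest, D, has 6), so 2 is optimal.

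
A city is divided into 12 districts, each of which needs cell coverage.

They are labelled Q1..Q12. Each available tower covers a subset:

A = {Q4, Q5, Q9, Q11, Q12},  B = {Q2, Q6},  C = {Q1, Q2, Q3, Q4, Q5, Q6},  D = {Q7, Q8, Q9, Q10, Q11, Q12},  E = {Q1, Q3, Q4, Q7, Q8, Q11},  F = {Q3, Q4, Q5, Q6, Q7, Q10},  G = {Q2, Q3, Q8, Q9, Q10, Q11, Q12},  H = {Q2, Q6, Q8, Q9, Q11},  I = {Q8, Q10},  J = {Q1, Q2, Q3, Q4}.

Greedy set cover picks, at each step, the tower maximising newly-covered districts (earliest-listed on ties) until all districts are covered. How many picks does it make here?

Greedy: pick G (covers 7 new) → pick C (covers 4 new) → pick D (covers 1 new). Total picks: 3.
(The true minimum cover uses only 2 towers, so greedy is not optimal here.)

3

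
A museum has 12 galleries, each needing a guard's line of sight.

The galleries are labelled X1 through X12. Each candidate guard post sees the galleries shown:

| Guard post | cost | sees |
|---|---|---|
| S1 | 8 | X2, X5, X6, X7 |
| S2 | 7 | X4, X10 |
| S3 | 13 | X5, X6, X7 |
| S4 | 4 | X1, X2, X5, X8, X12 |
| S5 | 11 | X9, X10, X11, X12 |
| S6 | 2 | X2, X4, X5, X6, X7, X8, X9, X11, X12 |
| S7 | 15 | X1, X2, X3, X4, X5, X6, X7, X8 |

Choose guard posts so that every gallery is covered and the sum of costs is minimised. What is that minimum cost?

24

S2, S6, S7 together cover every gallery (S2 ∪ S6 ∪ S7 = {X1, X2, X3, X4, X5, X6, X7, X8, X9, X10, X11, X12}); total cost 7 + 2 + 15 = 24.
The greedy pick S6, S4, S2, S7 costs 28; no covering selection beats 24.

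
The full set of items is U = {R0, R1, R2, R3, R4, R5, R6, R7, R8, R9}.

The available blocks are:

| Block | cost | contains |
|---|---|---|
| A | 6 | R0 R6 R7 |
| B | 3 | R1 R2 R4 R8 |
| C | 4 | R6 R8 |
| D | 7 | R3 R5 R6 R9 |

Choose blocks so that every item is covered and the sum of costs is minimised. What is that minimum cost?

A, B, D together cover every item (A ∪ B ∪ D = {R0, R1, R2, R3, R4, R5, R6, R7, R8, R9}); total cost 6 + 3 + 7 = 16.
No covering selection has total cost below 16.

16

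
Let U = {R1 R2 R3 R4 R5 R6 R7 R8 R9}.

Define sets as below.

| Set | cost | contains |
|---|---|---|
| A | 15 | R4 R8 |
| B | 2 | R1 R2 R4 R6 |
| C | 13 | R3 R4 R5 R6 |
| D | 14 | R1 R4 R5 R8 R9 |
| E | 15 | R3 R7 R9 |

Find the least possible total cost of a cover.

31

B, D, E together cover every item (B ∪ D ∪ E = {R1, R2, R3, R4, R5, R6, R7, R8, R9}); total cost 2 + 14 + 15 = 31.
No covering selection has total cost below 31.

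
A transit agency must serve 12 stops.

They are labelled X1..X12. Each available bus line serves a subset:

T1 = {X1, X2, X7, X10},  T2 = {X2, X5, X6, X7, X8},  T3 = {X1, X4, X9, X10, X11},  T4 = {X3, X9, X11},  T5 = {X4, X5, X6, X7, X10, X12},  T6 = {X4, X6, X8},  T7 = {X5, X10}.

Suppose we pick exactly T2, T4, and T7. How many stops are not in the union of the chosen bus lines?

3

Union of T2, T4, T7 = {X2, X3, X5, X6, X7, X8, X9, X10, X11}.
Not covered: X1, X4, X12 — 3 stops.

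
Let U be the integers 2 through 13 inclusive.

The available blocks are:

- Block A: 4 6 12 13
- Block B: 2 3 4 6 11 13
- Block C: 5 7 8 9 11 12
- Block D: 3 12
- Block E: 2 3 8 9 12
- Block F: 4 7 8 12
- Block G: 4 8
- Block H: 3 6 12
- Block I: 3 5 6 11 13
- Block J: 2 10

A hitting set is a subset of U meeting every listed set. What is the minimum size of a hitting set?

T = {2, 3, 4, 9} meets every block (each contains at least one member of T), and |T| = 4.
No choice of 3 items meets every block, so 4 is the minimum.

4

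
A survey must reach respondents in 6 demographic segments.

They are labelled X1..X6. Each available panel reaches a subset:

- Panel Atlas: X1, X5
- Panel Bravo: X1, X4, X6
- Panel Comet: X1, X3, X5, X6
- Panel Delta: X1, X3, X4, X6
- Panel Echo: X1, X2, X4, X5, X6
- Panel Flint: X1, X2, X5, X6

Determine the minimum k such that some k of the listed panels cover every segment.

Comet and Echo together: Comet ∪ Echo = {X1, X2, X3, X4, X5, X6} — every segment is covered.
No single panel has all 6 segments (the largest, Echo, has 5), so 2 is optimal.

2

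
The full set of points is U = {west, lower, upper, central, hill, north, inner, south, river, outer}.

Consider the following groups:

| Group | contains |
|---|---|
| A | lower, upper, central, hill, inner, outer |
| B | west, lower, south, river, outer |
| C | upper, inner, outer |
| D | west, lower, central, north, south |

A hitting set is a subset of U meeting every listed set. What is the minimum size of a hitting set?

Take H = {central, outer}. Each listed group contains at least one of these, so H is a hitting set of size 2.
The groups C, D are pairwise disjoint, so any hitting set needs a separate point for each — at least 2. Hence 2 is optimal.

2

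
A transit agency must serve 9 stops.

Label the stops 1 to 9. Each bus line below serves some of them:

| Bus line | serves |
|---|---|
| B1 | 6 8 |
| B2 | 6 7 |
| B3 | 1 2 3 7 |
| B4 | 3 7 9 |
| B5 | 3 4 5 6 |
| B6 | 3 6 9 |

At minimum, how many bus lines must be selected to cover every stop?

B1 and B3 and B4 and B5 together: B1 ∪ B3 ∪ B4 ∪ B5 = {1, 2, 3, 4, 5, 6, 7, 8, 9} — every stop is covered.
No 3 of the 6 bus lines cover everything (all 20 combinations miss at least one stop), so 4 is optimal.

4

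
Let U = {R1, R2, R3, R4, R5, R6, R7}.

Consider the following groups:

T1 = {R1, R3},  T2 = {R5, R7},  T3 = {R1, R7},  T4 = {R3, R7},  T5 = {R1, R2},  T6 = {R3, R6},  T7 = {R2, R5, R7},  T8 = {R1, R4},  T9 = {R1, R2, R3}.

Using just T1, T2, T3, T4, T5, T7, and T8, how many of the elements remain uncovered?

1

Union of T1, T2, T3, T4, T5, T7, T8 = {R1, R2, R3, R4, R5, R7}.
Not covered: R6 — 1 element.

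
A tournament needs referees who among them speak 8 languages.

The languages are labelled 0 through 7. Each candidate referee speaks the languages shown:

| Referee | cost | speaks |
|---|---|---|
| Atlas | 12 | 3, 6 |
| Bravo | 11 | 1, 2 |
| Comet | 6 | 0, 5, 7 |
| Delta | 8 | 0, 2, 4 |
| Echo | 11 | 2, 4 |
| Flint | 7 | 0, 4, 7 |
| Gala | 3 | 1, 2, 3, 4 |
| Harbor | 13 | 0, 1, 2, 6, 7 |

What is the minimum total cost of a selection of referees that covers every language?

Atlas, Comet, Gala together cover every language (Atlas ∪ Comet ∪ Gala = {0, 1, 2, 3, 4, 5, 6, 7}); total cost 12 + 6 + 3 = 21.
No covering selection has total cost below 21.

21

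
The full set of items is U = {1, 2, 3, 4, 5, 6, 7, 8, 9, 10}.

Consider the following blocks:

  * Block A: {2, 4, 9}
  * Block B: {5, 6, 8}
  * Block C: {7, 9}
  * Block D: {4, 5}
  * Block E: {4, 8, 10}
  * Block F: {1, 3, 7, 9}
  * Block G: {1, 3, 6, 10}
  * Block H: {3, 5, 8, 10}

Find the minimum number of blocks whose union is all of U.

Take {A, F, G, H}. Their union is {1, 2, 3, 4, 5, 6, 7, 8, 9, 10}, which is all 10 items.
No 3 of the 8 blocks cover everything (all 56 combinations miss at least one item), so 4 is optimal.

4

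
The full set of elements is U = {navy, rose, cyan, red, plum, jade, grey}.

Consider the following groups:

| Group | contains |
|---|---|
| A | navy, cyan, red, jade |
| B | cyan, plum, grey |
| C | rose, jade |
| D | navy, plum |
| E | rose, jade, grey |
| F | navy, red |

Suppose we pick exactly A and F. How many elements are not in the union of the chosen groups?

Union of A, F = {navy, cyan, red, jade}.
Not covered: rose, plum, grey — 3 elements.

3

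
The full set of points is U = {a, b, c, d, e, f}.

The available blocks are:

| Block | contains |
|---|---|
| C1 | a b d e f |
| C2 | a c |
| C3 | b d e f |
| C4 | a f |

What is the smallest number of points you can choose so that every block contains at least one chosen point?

2

H = {c, f} meets every block (each contains at least one member of H), and |H| = 2.
The blocks C2, C3 are pairwise disjoint, so any hitting set needs a separate point for each — at least 2. Hence 2 is optimal.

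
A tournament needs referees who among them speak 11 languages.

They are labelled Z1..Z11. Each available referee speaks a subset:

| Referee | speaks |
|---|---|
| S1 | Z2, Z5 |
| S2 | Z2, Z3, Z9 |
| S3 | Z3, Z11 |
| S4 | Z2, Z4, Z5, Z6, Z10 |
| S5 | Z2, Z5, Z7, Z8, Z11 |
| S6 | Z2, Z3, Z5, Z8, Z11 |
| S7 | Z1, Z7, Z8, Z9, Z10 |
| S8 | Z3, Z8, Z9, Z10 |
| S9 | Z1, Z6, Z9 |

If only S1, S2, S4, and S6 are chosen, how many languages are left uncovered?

Union of S1, S2, S4, S6 = {Z2, Z3, Z4, Z5, Z6, Z8, Z9, Z10, Z11}.
Not covered: Z1, Z7 — 2 languages.

2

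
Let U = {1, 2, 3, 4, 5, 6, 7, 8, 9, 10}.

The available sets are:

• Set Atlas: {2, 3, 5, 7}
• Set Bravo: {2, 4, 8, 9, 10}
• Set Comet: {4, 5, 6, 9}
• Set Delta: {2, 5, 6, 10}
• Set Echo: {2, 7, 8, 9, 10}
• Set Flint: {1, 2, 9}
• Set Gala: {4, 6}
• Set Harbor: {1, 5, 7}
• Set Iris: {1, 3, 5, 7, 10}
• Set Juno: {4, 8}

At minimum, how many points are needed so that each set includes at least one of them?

The 3 points {2, 4, 7} hit every set.
No choice of 2 points meets every set, so 3 is the minimum.

3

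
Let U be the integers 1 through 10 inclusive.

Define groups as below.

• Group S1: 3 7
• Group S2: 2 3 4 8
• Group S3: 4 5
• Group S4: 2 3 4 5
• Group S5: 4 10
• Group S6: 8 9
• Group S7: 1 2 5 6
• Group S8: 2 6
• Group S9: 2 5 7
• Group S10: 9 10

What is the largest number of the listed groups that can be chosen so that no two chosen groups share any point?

4

S1, S3, S6, S8 are pairwise disjoint (S1={3,7}; S3={4,5}; S6={8,9}; S8={2,6}).
Every remaining group overlaps one of these, and no 5 of the listed groups are pairwise disjoint, so 4 is the maximum.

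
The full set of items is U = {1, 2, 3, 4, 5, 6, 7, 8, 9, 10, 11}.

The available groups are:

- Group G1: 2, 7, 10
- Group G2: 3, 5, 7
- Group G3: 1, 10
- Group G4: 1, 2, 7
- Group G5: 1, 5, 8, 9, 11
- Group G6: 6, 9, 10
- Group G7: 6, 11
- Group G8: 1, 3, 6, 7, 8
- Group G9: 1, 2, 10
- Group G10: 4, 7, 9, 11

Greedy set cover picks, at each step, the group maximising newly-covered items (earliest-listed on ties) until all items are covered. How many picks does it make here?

Greedy: pick G5 (covers 5 new) → pick G1 (covers 3 new) → pick G8 (covers 2 new) → pick G10 (covers 1 new). Total picks: 4.

4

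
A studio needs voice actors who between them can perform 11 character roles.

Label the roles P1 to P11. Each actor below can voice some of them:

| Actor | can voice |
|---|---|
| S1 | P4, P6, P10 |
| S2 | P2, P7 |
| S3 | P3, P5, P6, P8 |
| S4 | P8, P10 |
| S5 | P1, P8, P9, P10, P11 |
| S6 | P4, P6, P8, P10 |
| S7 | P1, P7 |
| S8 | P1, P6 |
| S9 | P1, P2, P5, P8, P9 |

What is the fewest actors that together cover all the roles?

Take {S2, S3, S5, S6}. Their union is {P1, P2, P3, P4, P5, P6, P7, P8, P9, P10, P11}, which is all 11 roles.
No 3 of the 9 actors cover everything (all 84 combinations miss at least one role), so 4 is optimal.

4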